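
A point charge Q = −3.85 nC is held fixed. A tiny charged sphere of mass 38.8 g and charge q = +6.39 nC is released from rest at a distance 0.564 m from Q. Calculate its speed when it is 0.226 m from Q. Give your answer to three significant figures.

Only the electrostatic force acts, so mechanical energy is conserved: ½mv² = U₁ − U₂ = kQq(1/r₁ − 1/r₂).
U₁ − U₂ = (8.99×10⁹ N·m²/C²)(-3.85×10⁻⁹ C)(6.39×10⁻⁹ C)(1/0.564 − 1/0.226) = 5.86×10⁻⁷ J.
v = √(2·5.86×10⁻⁷/0.0388) = 5.50×10⁻³ m/s.

5.50×10⁻³ m/s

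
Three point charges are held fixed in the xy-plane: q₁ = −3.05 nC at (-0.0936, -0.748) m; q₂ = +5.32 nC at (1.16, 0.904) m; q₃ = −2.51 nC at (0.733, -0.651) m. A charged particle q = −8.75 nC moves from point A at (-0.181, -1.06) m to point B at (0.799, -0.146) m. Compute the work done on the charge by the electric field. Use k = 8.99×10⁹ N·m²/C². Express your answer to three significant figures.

The work done by the electric force is W_field = −ΔU = −q(V_B − V_A) = q(V_A − V_B).
At A: distances to the source charges are 0.324 m, 2.38 m, 1.00 m; V_A = Σ kqᵢ/rᵢ = -87.0 V.
At B: distances to the source charges are 1.08 m, 1.11 m, 0.509 m; V_B = Σ kqᵢ/rᵢ = -26.7 V.
ΔV = V_B − V_A = 60.3 V.
W_field = −qΔV = −(-8.75×10⁻⁹ C)(60.3 V) = 5.28×10⁻⁷ J.

5.28×10⁻⁷ J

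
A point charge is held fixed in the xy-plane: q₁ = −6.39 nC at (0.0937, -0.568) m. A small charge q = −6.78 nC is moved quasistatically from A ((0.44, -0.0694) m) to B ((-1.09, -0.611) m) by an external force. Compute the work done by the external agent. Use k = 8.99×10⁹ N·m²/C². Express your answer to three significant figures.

For quasistatic motion the external work equals the change in potential energy: W_ext = qΔV = q(V_B − V_A).
At A: distance to the source charge is 0.607 m; V_A = kq₁/r = -94.6 V.
At B: distance to the source charge is 1.18 m; V_B = kq₁/r = -48.5 V.
ΔV = V_B − V_A = 46.1 V.
W_ext = qΔV = (-6.78×10⁻⁹ C)(46.1 V) = -3.13×10⁻⁷ J.

-3.13×10⁻⁷ J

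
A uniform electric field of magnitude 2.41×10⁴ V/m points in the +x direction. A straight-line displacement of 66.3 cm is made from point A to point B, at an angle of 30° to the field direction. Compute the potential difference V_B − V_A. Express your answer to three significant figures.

-1.38×10⁴ V

Only the component of displacement along E changes the potential: ΔV = −E·d·cosθ.
ΔV = −(2.41×10⁴ V/m)(0.663 m)cos30° = -1.38×10⁴ V.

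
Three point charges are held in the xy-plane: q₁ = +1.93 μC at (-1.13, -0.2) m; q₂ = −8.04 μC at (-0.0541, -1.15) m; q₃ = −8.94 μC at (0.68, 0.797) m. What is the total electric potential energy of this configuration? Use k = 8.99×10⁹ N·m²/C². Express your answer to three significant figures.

0.138 J

The work to assemble the configuration equals its total potential energy, U = Σ kqᵢqⱼ/rᵢⱼ over all pairs.
Pair separations: r₁₂ = 1.44 m, r₁₃ = 2.07 m, r₂₃ = 2.08 m.
U = (-0.0972) + (-0.0751) + (0.311) = 0.138 J.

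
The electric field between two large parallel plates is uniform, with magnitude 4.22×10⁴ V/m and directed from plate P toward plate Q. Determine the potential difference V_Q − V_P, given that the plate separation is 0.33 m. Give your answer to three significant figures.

In a uniform field, potential decreases in the direction of E: ΔV = −E·d for a displacement d parallel to E.
Going from P to Q is a displacement of 0.33 m along the field, so V_Q − V_P = −Ed = -1.39×10⁴ V.

-1.39×10⁴ V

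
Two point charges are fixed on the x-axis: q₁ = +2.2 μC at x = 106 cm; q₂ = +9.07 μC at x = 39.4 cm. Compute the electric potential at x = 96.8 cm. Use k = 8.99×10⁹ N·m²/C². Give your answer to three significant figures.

3.57×10⁵ V

Electric potential is a scalar, so the contributions from each charge add algebraically: V = Σ kqᵢ/rᵢ.
Distances from the field point to each charge: r₁ = 0.0920 m, r₂ = 0.574 m.
V = k[(2.20×10⁻⁶)/(0.0920) + (9.07×10⁻⁶)/(0.574)] = 3.57×10⁵ V.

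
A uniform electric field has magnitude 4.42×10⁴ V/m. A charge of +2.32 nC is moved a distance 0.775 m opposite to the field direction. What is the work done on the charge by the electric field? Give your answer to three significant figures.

-7.95×10⁻⁵ J

The potential change for a displacement 0.775 m opposite to the field direction is ΔV = +Ed = 3.43×10⁴ V.
W_field = −qΔV = -7.95×10⁻⁵ J.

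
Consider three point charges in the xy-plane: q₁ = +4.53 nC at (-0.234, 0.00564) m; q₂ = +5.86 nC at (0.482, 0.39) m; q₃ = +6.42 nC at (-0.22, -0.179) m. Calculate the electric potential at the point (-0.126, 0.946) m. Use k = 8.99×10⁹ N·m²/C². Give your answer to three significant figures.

158 V

The total potential is the scalar sum of each charge's contribution, V = Σ kqᵢ/rᵢ.
Distances from the field point to each charge: r₁ = 0.947 m, r₂ = 0.824 m, r₃ = 1.13 m.
V = k[(4.53×10⁻⁹)/(0.947) + (5.86×10⁻⁹)/(0.824) + (6.42×10⁻⁹)/(1.13)] = 158 V.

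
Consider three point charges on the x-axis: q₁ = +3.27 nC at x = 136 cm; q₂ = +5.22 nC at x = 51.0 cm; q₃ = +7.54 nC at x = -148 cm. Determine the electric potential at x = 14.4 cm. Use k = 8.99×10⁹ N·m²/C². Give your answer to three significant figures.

The total potential is the scalar sum of each charge's contribution, V = Σ kqᵢ/rᵢ.
Distances from the field point to each charge: r₁ = 1.22 m, r₂ = 0.366 m, r₃ = 1.62 m.
V = k[(3.27×10⁻⁹)/(1.22) + (5.22×10⁻⁹)/(0.366) + (7.54×10⁻⁹)/(1.62)] = 194 V.

194 V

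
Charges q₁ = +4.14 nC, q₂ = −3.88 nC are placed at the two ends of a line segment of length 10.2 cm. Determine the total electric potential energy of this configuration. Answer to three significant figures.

-1.42×10⁻⁶ J

The assembly work is the sum of pairwise potential energies, U = Σ_{i<j} kqᵢqⱼ/rᵢⱼ.
The separation is r = 0.102 m.
U = (-1.42×10⁻⁶) = -1.42×10⁻⁶ J.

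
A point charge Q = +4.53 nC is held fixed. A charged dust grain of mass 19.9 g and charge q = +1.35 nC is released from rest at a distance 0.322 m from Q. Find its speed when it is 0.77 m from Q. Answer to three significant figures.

3.16×10⁻³ m/s

Only the electrostatic force acts, so mechanical energy is conserved: ½mv² = U₁ − U₂ = kQq(1/r₁ − 1/r₂).
U₁ − U₂ = (8.99×10⁹ N·m²/C²)(4.53×10⁻⁹ C)(1.35×10⁻⁹ C)(1/0.322 − 1/0.770) = 9.93×10⁻⁸ J.
v = √(2·9.93×10⁻⁸/0.0199) = 3.16×10⁻³ m/s.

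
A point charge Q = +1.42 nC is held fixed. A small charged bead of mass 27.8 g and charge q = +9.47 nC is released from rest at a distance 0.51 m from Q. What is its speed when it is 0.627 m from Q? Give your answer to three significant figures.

Only the electrostatic force acts, so mechanical energy is conserved: ½mv² = U₁ − U₂ = kQq(1/r₁ − 1/r₂).
U₁ − U₂ = (8.99×10⁹ N·m²/C²)(1.42×10⁻⁹ C)(9.47×10⁻⁹ C)(1/0.510 − 1/0.627) = 4.42×10⁻⁸ J.
v = √(2·4.42×10⁻⁸/0.0278) = 1.78×10⁻³ m/s.

1.78×10⁻³ m/s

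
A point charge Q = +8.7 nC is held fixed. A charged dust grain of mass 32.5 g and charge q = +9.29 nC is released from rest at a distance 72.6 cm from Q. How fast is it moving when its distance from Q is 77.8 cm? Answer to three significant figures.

2.03×10⁻³ m/s

Only the electrostatic force acts, so mechanical energy is conserved: ½mv² = U₁ − U₂ = kQq(1/r₁ − 1/r₂).
U₁ − U₂ = (8.99×10⁹ N·m²/C²)(8.70×10⁻⁹ C)(9.29×10⁻⁹ C)(1/0.726 − 1/0.778) = 6.69×10⁻⁸ J.
v = √(2·6.69×10⁻⁸/0.0325) = 2.03×10⁻³ m/s.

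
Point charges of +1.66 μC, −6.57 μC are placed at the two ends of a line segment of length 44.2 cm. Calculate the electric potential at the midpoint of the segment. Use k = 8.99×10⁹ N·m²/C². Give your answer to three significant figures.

-2.00×10⁵ V

The total potential is the scalar sum of each charge's contribution, V = Σ kqᵢ/rᵢ.
Each charge is 0.221 m from the midpoint.
V = k[(1.66×10⁻⁶)/(0.221) + (-6.57×10⁻⁶)/(0.221)] = -2.00×10⁵ V.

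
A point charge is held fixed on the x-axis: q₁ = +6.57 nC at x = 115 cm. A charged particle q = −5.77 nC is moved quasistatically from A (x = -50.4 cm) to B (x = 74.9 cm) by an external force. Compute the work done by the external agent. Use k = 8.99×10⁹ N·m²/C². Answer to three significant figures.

-6.44×10⁻⁷ J

For quasistatic motion the external work equals the change in potential energy: W_ext = qΔV = q(V_B − V_A).
At A: distance to the source charge is 1.65 m; V_A = kq₁/r = 35.7 V.
At B: distance to the source charge is 0.401 m; V_B = kq₁/r = 147 V.
ΔV = V_B − V_A = 112 V.
W_ext = qΔV = (-5.77×10⁻⁹ C)(112 V) = -6.44×10⁻⁷ J.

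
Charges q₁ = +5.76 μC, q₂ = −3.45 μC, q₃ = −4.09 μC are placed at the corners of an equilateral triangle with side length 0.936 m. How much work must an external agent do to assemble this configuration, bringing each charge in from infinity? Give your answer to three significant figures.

The work to assemble the configuration equals its total potential energy, U = Σ kqᵢqⱼ/rᵢⱼ over all pairs.
All three pair separations equal the side length, 0.936 m.
U = (-0.191) + (-0.226) + (0.136) = -0.282 J.

-0.282 J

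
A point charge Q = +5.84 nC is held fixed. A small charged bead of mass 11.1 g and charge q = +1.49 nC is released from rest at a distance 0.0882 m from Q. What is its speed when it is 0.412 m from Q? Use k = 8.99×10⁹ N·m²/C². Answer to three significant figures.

0.0112 m/s

Only the electrostatic force acts, so mechanical energy is conserved: ½mv² = U₁ − U₂ = kQq(1/r₁ − 1/r₂).
U₁ − U₂ = (8.99×10⁹ N·m²/C²)(5.84×10⁻⁹ C)(1.49×10⁻⁹ C)(1/0.0882 − 1/0.412) = 6.97×10⁻⁷ J.
v = √(2·6.97×10⁻⁷/0.0111) = 0.0112 m/s.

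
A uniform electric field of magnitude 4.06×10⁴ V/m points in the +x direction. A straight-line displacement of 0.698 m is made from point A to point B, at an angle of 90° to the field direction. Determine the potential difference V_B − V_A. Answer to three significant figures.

0 V

Only the component of displacement along E changes the potential: ΔV = −E·d·cosθ.
ΔV = −(4.06×10⁴ V/m)(0.698 m)cos90° = 0 V.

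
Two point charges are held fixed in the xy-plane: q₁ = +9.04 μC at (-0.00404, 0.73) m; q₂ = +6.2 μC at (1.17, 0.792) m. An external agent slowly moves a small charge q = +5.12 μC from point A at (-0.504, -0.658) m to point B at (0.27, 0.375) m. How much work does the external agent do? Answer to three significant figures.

0.805 J

For quasistatic motion the external work equals the change in potential energy: W_ext = qΔV = q(V_B − V_A).
At A: distances to the source charges are 1.48 m, 2.21 m; V_A = Σ kqᵢ/rᵢ = 8.03×10⁴ V.
At B: distances to the source charges are 0.448 m, 0.992 m; V_B = Σ kqᵢ/rᵢ = 2.37×10⁵ V.
ΔV = V_B − V_A = 1.57×10⁵ V.
W_ext = qΔV = (5.12×10⁻⁶ C)(1.57×10⁵ V) = 0.805 J.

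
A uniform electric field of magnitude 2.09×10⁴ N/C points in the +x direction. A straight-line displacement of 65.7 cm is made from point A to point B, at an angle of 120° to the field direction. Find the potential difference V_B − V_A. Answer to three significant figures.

6870 V

Only the component of displacement along E changes the potential: ΔV = −E·d·cosθ.
ΔV = −(2.09×10⁴ V/m)(0.657 m)cos120° = 6870 V.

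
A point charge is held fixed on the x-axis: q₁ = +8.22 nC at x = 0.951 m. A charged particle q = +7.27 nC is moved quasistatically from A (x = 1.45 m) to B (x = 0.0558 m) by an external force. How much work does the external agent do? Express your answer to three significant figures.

For quasistatic motion the external work equals the change in potential energy: W_ext = qΔV = q(V_B − V_A).
At A: distance to the source charge is 0.499 m; V_A = kq₁/r = 148 V.
At B: distance to the source charge is 0.895 m; V_B = kq₁/r = 82.5 V.
ΔV = V_B − V_A = -65.5 V.
W_ext = qΔV = (7.27×10⁻⁹ C)(-65.5 V) = -4.76×10⁻⁷ J.

-4.76×10⁻⁷ J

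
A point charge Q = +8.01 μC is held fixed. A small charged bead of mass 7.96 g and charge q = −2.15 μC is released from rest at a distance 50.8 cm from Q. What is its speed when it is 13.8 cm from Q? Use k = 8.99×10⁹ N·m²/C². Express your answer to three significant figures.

Only the electrostatic force acts, so mechanical energy is conserved: ½mv² = U₁ − U₂ = kQq(1/r₁ − 1/r₂).
U₁ − U₂ = (8.99×10⁹ N·m²/C²)(8.01×10⁻⁶ C)(-2.15×10⁻⁶ C)(1/0.508 − 1/0.138) = 0.817 J.
v = √(2·0.817/7.96×10⁻³) = 14.3 m/s.

14.3 m/s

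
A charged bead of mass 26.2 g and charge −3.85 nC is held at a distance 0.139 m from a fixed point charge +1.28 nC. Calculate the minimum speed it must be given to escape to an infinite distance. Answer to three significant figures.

To just escape, total mechanical energy must reach zero at infinity: ½mv²_min + U = 0, so ½mv²_min = −U = |kQq|/r.
|U| = |kQq|/r = (8.99×10⁹ N·m²/C²)(1.28×10⁻⁹)(3.85×10⁻⁹)/(0.139) = 3.19×10⁻⁷ J.
v_min = √(2|U|/m) = √(2·3.19×10⁻⁷/0.0262) = 4.93×10⁻³ m/s.

4.93×10⁻³ m/s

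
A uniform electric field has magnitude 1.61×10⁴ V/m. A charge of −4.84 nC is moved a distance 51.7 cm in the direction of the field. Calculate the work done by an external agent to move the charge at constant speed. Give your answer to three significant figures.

4.03×10⁻⁵ J

The potential change for a displacement 51.7 cm in the direction of the field is ΔV = −Ed = -8320 V.
W_ext = qΔV = 4.03×10⁻⁵ J.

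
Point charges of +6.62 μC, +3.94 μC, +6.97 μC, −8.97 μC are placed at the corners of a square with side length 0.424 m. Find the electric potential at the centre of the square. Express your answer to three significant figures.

2.57×10⁵ V

Electric potential is a scalar, so the contributions from each charge add algebraically: V = Σ kqᵢ/rᵢ.
The distance from each corner to the centre is a√2/2 = 0.300 m.
V = k[(6.62×10⁻⁶)/(0.300) + (3.94×10⁻⁶)/(0.300) + (6.97×10⁻⁶)/(0.300) + (-8.97×10⁻⁶)/(0.300)] = 2.57×10⁵ V.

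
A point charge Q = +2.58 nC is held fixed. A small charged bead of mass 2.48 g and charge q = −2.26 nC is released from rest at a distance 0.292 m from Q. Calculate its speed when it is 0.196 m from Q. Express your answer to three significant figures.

8.42×10⁻³ m/s

Only the electrostatic force acts, so mechanical energy is conserved: ½mv² = U₁ − U₂ = kQq(1/r₁ − 1/r₂).
U₁ − U₂ = (8.99×10⁹ N·m²/C²)(2.58×10⁻⁹ C)(-2.26×10⁻⁹ C)(1/0.292 − 1/0.196) = 8.79×10⁻⁸ J.
v = √(2·8.79×10⁻⁸/2.48×10⁻³) = 8.42×10⁻³ m/s.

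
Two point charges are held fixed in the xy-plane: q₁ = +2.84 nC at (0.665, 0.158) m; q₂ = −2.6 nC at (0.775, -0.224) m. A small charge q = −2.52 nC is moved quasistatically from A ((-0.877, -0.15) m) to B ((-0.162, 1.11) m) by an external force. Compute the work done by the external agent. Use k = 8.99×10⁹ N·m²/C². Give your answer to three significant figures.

For quasistatic motion the external work equals the change in potential energy: W_ext = qΔV = q(V_B − V_A).
At A: distances to the source charges are 1.57 m, 1.65 m; V_A = Σ kqᵢ/rᵢ = 2.10 V.
At B: distances to the source charges are 1.26 m, 1.63 m; V_B = Σ kqᵢ/rᵢ = 5.91 V.
ΔV = V_B − V_A = 3.81 V.
W_ext = qΔV = (-2.52×10⁻⁹ C)(3.81 V) = -9.59×10⁻⁹ J.

-9.59×10⁻⁹ J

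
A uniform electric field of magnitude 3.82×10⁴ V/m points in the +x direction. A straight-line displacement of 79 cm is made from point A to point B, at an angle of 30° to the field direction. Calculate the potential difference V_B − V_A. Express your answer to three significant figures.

Only the component of displacement along E changes the potential: ΔV = −E·d·cosθ.
ΔV = −(3.82×10⁴ V/m)(0.790 m)cos30° = -2.61×10⁴ V.

-2.61×10⁴ V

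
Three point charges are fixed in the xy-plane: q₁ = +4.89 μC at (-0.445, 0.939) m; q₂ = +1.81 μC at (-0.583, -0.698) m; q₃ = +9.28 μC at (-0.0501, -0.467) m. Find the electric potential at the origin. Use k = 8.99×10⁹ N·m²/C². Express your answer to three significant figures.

2.38×10⁵ V

Electric potential is a scalar, so the contributions from each charge add algebraically: V = Σ kqᵢ/rᵢ.
Distances from the field point to each charge: r₁ = 1.04 m, r₂ = 0.909 m, r₃ = 0.470 m.
V = k[(4.89×10⁻⁶)/(1.04) + (1.81×10⁻⁶)/(0.909) + (9.28×10⁻⁶)/(0.470)] = 2.38×10⁵ V.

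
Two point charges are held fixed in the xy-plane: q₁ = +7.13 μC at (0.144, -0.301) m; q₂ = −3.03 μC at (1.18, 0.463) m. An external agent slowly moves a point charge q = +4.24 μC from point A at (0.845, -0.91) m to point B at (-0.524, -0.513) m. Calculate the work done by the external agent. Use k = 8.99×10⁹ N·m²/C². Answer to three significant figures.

For quasistatic motion the external work equals the change in potential energy: W_ext = qΔV = q(V_B − V_A).
At A: distances to the source charges are 0.929 m, 1.41 m; V_A = Σ kqᵢ/rᵢ = 4.98×10⁴ V.
At B: distances to the source charges are 0.701 m, 1.96 m; V_B = Σ kqᵢ/rᵢ = 7.76×10⁴ V.
ΔV = V_B − V_A = 2.78×10⁴ V.
W_ext = qΔV = (4.24×10⁻⁶ C)(2.78×10⁴ V) = 0.118 J.

0.118 J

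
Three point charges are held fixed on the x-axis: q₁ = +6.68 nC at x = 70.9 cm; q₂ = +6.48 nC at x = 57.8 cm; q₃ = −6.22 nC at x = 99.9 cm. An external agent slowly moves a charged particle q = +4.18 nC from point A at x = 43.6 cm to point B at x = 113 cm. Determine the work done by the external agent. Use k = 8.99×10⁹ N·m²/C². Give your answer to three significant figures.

-2.97×10⁻⁶ J

For quasistatic motion the external work equals the change in potential energy: W_ext = qΔV = q(V_B − V_A).
At A: distances to the source charges are 0.273 m, 0.142 m, 0.563 m; V_A = Σ kqᵢ/rᵢ = 531 V.
At B: distances to the source charges are 0.421 m, 0.552 m, 0.131 m; V_B = Σ kqᵢ/rᵢ = -179 V.
ΔV = V_B − V_A = -710 V.
W_ext = qΔV = (4.18×10⁻⁹ C)(-710 V) = -2.97×10⁻⁶ J.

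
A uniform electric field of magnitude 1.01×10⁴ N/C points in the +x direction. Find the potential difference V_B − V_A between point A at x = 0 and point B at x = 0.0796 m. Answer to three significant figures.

-804 V

In a uniform field, potential decreases in the direction of E: V_B − V_A = −E·Δx.
V_B − V_A = −(1.01×10⁴ V/m)(0.0796 m) = -804 V.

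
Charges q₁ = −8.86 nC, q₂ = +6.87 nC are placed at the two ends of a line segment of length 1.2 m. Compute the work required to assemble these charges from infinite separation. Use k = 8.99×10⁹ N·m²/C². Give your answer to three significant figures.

The assembly work is the sum of pairwise potential energies, U = Σ_{i<j} kqᵢqⱼ/rᵢⱼ.
The separation is r = 1.20 m.
U = (-4.56×10⁻⁷) = -4.56×10⁻⁷ J.

-4.56×10⁻⁷ J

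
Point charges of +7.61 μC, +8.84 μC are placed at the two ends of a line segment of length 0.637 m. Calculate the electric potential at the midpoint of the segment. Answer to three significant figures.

4.64×10⁵ V

The total potential is the scalar sum of each charge's contribution, V = Σ kqᵢ/rᵢ.
Each charge is 0.319 m from the midpoint.
V = k[(7.61×10⁻⁶)/(0.319) + (8.84×10⁻⁶)/(0.319)] = 4.64×10⁵ V.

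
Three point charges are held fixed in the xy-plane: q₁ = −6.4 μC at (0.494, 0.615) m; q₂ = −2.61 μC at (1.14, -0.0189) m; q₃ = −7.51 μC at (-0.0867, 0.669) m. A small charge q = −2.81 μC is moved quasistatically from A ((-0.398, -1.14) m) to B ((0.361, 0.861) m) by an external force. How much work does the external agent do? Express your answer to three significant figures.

0.804 J

For quasistatic motion the external work equals the change in potential energy: W_ext = qΔV = q(V_B − V_A).
At A: distances to the source charges are 1.97 m, 1.90 m, 1.84 m; V_A = Σ kqᵢ/rᵢ = -7.83×10⁴ V.
At B: distances to the source charges are 0.280 m, 1.18 m, 0.487 m; V_B = Σ kqᵢ/rᵢ = -3.64×10⁵ V.
ΔV = V_B − V_A = -2.86×10⁵ V.
W_ext = qΔV = (-2.81×10⁻⁶ C)(-2.86×10⁵ V) = 0.804 J.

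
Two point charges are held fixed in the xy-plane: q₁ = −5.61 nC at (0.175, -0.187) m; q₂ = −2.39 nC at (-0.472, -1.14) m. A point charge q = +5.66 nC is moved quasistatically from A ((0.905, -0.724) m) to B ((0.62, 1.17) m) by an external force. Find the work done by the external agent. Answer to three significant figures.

For quasistatic motion the external work equals the change in potential energy: W_ext = qΔV = q(V_B − V_A).
At A: distances to the source charges are 0.906 m, 1.44 m; V_A = Σ kqᵢ/rᵢ = -70.6 V.
At B: distances to the source charges are 1.43 m, 2.56 m; V_B = Σ kqᵢ/rᵢ = -43.7 V.
ΔV = V_B − V_A = 26.9 V.
W_ext = qΔV = (5.66×10⁻⁹ C)(26.9 V) = 1.52×10⁻⁷ J.

1.52×10⁻⁷ J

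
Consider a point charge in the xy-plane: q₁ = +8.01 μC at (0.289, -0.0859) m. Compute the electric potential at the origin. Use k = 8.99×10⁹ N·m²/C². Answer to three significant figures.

2.39×10⁵ V

Electric potential is a scalar, so the contributions from each charge add algebraically: V = Σ kqᵢ/rᵢ.
Distances from the field point to each charge: r₁ = 0.301 m.
V = k[(8.01×10⁻⁶)/(0.301)] = 2.39×10⁵ V.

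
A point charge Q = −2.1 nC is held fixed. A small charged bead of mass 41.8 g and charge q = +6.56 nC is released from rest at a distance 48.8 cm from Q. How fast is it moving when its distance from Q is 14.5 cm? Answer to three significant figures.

5.36×10⁻³ m/s

Only the electrostatic force acts, so mechanical energy is conserved: ½mv² = U₁ − U₂ = kQq(1/r₁ − 1/r₂).
U₁ − U₂ = (8.99×10⁹ N·m²/C²)(-2.10×10⁻⁹ C)(6.56×10⁻⁹ C)(1/0.488 − 1/0.145) = 6.00×10⁻⁷ J.
v = √(2·6.00×10⁻⁷/0.0418) = 5.36×10⁻³ m/s.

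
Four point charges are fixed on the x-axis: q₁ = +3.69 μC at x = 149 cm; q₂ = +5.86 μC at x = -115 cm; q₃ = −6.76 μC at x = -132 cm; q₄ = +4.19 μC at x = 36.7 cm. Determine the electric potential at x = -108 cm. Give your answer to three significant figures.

5.38×10⁵ V

Electric potential is a scalar, so the contributions from each charge add algebraically: V = Σ kqᵢ/rᵢ.
Distances from the field point to each charge: r₁ = 2.57 m, r₂ = 0.0700 m, r₃ = 0.240 m, r₄ = 1.45 m.
V = k[(3.69×10⁻⁶)/(2.57) + (5.86×10⁻⁶)/(0.0700) + (-6.76×10⁻⁶)/(0.240) + (4.19×10⁻⁶)/(1.45)] = 5.38×10⁵ V.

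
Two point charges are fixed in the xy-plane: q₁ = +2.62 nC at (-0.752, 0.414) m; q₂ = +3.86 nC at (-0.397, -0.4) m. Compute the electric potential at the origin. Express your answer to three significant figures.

89.0 V

The total potential is the scalar sum of each charge's contribution, V = Σ kqᵢ/rᵢ.
Distances from the field point to each charge: r₁ = 0.858 m, r₂ = 0.564 m.
V = k[(2.62×10⁻⁹)/(0.858) + (3.86×10⁻⁹)/(0.564)] = 89.0 V.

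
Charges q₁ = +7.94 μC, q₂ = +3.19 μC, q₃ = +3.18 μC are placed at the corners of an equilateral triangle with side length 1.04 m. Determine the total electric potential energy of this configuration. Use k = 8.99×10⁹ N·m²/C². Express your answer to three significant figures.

The assembly work is the sum of pairwise potential energies, U = Σ_{i<j} kqᵢqⱼ/rᵢⱼ.
All three pair separations equal the side length, 1.04 m.
U = (0.219) + (0.218) + (0.0877) = 0.525 J.

0.525 J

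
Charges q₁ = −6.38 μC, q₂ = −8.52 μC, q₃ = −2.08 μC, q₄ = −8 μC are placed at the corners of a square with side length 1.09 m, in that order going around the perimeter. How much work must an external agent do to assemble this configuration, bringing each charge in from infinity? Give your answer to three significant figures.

The work to assemble the configuration equals its total potential energy, U = Σ kqᵢqⱼ/rᵢⱼ over all pairs.
The four side pairs have separation 1.09 m and the two diagonal pairs 1.54 m.
Summing all 6 pair terms gives U = 1.63 J.

1.63 J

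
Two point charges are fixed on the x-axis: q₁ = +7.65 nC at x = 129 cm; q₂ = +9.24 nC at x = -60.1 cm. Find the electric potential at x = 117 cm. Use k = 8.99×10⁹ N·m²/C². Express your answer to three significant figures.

Electric potential is a scalar, so the contributions from each charge add algebraically: V = Σ kqᵢ/rᵢ.
Distances from the field point to each charge: r₁ = 0.120 m, r₂ = 1.77 m.
V = k[(7.65×10⁻⁹)/(0.120) + (9.24×10⁻⁹)/(1.77)] = 620 V.

620 V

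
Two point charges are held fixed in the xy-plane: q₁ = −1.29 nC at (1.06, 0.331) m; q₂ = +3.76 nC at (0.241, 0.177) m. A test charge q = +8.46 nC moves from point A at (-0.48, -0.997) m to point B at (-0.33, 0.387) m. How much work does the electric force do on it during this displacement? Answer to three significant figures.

-2.40×10⁻⁷ J

The work done by the electric force is W_field = −ΔU = −q(V_B − V_A) = q(V_A − V_B).
At A: distances to the source charges are 2.03 m, 1.38 m; V_A = Σ kqᵢ/rᵢ = 18.8 V.
At B: distances to the source charges are 1.39 m, 0.608 m; V_B = Σ kqᵢ/rᵢ = 47.2 V.
ΔV = V_B − V_A = 28.4 V.
W_field = −qΔV = −(8.46×10⁻⁹ C)(28.4 V) = -2.40×10⁻⁷ J.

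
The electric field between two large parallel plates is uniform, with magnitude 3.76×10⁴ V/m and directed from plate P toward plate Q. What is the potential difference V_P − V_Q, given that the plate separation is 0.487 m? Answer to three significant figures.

1.83×10⁴ V

In a uniform field, potential decreases in the direction of E: ΔV = −E·d for a displacement d parallel to E.
Going from Q to P is a displacement of 0.487 m opposite to the field, so V_P − V_Q = +Ed = 1.83×10⁴ V.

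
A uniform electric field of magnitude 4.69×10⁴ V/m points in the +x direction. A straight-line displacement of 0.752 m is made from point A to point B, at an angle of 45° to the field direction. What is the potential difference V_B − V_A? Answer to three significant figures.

-2.49×10⁴ V

Only the component of displacement along E changes the potential: ΔV = −E·d·cosθ.
ΔV = −(4.69×10⁴ V/m)(0.752 m)cos45° = -2.49×10⁴ V.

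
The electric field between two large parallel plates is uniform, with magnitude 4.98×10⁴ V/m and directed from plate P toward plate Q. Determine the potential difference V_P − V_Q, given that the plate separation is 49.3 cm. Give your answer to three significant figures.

2.46×10⁴ V

In a uniform field, potential decreases in the direction of E: ΔV = −E·d for a displacement d parallel to E.
Going from Q to P is a displacement of 49.3 cm opposite to the field, so V_P − V_Q = +Ed = 2.46×10⁴ V.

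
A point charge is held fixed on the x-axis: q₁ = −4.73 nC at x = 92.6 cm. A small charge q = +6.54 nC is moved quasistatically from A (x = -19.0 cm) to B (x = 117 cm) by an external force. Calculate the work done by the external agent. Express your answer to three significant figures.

-8.91×10⁻⁷ J

For quasistatic motion the external work equals the change in potential energy: W_ext = qΔV = q(V_B − V_A).
At A: distance to the source charge is 1.12 m; V_A = kq₁/r = -38.1 V.
At B: distance to the source charge is 0.244 m; V_B = kq₁/r = -174 V.
ΔV = V_B − V_A = -136 V.
W_ext = qΔV = (6.54×10⁻⁹ C)(-136 V) = -8.91×10⁻⁷ J.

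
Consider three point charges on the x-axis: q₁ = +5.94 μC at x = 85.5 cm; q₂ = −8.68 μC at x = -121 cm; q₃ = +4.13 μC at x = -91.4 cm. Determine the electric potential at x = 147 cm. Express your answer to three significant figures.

The total potential is the scalar sum of each charge's contribution, V = Σ kqᵢ/rᵢ.
Distances from the field point to each charge: r₁ = 0.615 m, r₂ = 2.68 m, r₃ = 2.38 m.
V = k[(5.94×10⁻⁶)/(0.615) + (-8.68×10⁻⁶)/(2.68) + (4.13×10⁻⁶)/(2.38)] = 7.33×10⁴ V.

7.33×10⁴ V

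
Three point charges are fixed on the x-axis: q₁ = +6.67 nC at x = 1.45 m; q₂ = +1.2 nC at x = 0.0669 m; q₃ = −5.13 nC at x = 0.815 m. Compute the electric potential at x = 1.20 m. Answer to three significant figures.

130 V

The total potential is the scalar sum of each charge's contribution, V = Σ kqᵢ/rᵢ.
Distances from the field point to each charge: r₁ = 0.250 m, r₂ = 1.13 m, r₃ = 0.385 m.
V = k[(6.67×10⁻⁹)/(0.250) + (1.20×10⁻⁹)/(1.13) + (-5.13×10⁻⁹)/(0.385)] = 130 V.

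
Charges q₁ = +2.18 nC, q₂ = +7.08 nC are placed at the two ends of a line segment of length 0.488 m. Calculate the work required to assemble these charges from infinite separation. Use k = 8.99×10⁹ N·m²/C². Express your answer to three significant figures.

2.84×10⁻⁷ J

The assembly work is the sum of pairwise potential energies, U = Σ_{i<j} kqᵢqⱼ/rᵢⱼ.
The separation is r = 0.488 m.
U = (2.84×10⁻⁷) = 2.84×10⁻⁷ J.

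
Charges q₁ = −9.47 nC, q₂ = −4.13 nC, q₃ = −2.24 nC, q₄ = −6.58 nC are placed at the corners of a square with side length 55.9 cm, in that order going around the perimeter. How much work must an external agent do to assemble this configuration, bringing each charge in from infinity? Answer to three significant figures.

The work to assemble the configuration equals its total potential energy, U = Σ kqᵢqⱼ/rᵢⱼ over all pairs.
The four side pairs have separation 0.559 m and the two diagonal pairs 0.791 m.
Summing all 6 pair terms gives U = 2.57×10⁻⁶ J.

2.57×10⁻⁶ J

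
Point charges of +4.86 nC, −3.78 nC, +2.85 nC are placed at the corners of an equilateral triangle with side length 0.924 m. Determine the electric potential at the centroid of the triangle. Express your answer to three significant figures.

66.2 V

The total potential is the scalar sum of each charge's contribution, V = Σ kqᵢ/rᵢ.
The distance from each vertex to the centroid is a/√3 = 0.533 m.
V = k[(4.86×10⁻⁹)/(0.533) + (-3.78×10⁻⁹)/(0.533) + (2.85×10⁻⁹)/(0.533)] = 66.2 V.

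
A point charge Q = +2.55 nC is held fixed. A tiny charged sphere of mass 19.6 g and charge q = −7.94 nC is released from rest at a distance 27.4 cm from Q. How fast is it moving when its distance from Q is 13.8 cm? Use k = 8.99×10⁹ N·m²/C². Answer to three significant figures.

Only the electrostatic force acts, so mechanical energy is conserved: ½mv² = U₁ − U₂ = kQq(1/r₁ − 1/r₂).
U₁ − U₂ = (8.99×10⁹ N·m²/C²)(2.55×10⁻⁹ C)(-7.94×10⁻⁹ C)(1/0.274 − 1/0.138) = 6.55×10⁻⁷ J.
v = √(2·6.55×10⁻⁷/0.0196) = 8.17×10⁻³ m/s.

8.17×10⁻³ m/s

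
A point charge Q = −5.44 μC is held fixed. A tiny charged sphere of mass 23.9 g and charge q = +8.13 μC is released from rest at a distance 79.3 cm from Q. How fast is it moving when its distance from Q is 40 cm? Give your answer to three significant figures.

Only the electrostatic force acts, so mechanical energy is conserved: ½mv² = U₁ − U₂ = kQq(1/r₁ − 1/r₂).
U₁ − U₂ = (8.99×10⁹ N·m²/C²)(-5.44×10⁻⁶ C)(8.13×10⁻⁶ C)(1/0.793 − 1/0.400) = 0.493 J.
v = √(2·0.493/0.0239) = 6.42 m/s.

6.42 m/s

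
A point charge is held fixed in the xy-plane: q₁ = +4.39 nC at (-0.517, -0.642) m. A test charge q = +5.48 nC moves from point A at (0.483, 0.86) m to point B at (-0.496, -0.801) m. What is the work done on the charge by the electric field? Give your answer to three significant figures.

-1.23×10⁻⁶ J

The work done by the electric force is W_field = −ΔU = −q(V_B − V_A) = q(V_A − V_B).
At A: distance to the source charge is 1.80 m; V_A = kq₁/r = 21.9 V.
At B: distance to the source charge is 0.160 m; V_B = kq₁/r = 246 V.
ΔV = V_B − V_A = 224 V.
W_field = −qΔV = −(5.48×10⁻⁹ C)(224 V) = -1.23×10⁻⁶ J.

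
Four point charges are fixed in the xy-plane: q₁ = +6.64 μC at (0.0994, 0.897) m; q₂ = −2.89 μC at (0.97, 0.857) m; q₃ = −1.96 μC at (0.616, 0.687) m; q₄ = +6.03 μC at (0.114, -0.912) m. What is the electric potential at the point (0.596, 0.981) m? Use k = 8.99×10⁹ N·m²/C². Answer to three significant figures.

2.05×10⁴ V

Electric potential is a scalar, so the contributions from each charge add algebraically: V = Σ kqᵢ/rᵢ.
Distances from the field point to each charge: r₁ = 0.504 m, r₂ = 0.394 m, r₃ = 0.295 m, r₄ = 1.95 m.
V = k[(6.64×10⁻⁶)/(0.504) + (-2.89×10⁻⁶)/(0.394) + (-1.96×10⁻⁶)/(0.295) + (6.03×10⁻⁶)/(1.95)] = 2.05×10⁴ V.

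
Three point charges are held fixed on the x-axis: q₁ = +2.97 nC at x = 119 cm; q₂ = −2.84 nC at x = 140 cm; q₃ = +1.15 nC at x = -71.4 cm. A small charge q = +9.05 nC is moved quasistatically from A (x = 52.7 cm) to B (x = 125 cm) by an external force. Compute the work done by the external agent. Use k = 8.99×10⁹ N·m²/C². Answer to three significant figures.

2.36×10⁻⁶ J

For quasistatic motion the external work equals the change in potential energy: W_ext = qΔV = q(V_B − V_A).
At A: distances to the source charges are 0.663 m, 0.873 m, 1.24 m; V_A = Σ kqᵢ/rᵢ = 19.4 V.
At B: distances to the source charges are 0.0600 m, 0.150 m, 1.96 m; V_B = Σ kqᵢ/rᵢ = 280 V.
ΔV = V_B − V_A = 261 V.
W_ext = qΔV = (9.05×10⁻⁹ C)(261 V) = 2.36×10⁻⁶ J.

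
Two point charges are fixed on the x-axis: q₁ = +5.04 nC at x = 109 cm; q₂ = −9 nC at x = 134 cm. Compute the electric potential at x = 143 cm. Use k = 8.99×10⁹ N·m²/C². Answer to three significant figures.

-766 V

The total potential is the scalar sum of each charge's contribution, V = Σ kqᵢ/rᵢ.
Distances from the field point to each charge: r₁ = 0.340 m, r₂ = 0.0900 m.
V = k[(5.04×10⁻⁹)/(0.340) + (-9.00×10⁻⁹)/(0.0900)] = -766 V.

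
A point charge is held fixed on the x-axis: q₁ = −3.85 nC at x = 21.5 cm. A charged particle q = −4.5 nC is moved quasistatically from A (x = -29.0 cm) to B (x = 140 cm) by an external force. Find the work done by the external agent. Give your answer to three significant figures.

-1.77×10⁻⁷ J

For quasistatic motion the external work equals the change in potential energy: W_ext = qΔV = q(V_B − V_A).
At A: distance to the source charge is 0.505 m; V_A = kq₁/r = -68.5 V.
At B: distance to the source charge is 1.18 m; V_B = kq₁/r = -29.2 V.
ΔV = V_B − V_A = 39.3 V.
W_ext = qΔV = (-4.50×10⁻⁹ C)(39.3 V) = -1.77×10⁻⁷ J.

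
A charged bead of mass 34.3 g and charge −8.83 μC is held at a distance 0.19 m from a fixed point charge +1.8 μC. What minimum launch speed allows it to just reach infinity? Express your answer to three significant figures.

6.62 m/s

To just escape, total mechanical energy must reach zero at infinity: ½mv²_min + U = 0, so ½mv²_min = −U = |kQq|/r.
|U| = |kQq|/r = (8.99×10⁹ N·m²/C²)(1.80×10⁻⁶)(8.83×10⁻⁶)/(0.190) = 0.752 J.
v_min = √(2|U|/m) = √(2·0.752/0.0343) = 6.62 m/s.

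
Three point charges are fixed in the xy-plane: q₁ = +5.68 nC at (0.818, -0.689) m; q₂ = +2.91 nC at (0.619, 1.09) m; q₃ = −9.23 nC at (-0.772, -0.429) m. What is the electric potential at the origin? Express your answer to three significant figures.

-25.3 V

The total potential is the scalar sum of each charge's contribution, V = Σ kqᵢ/rᵢ.
Distances from the field point to each charge: r₁ = 1.07 m, r₂ = 1.25 m, r₃ = 0.883 m.
V = k[(5.68×10⁻⁹)/(1.07) + (2.91×10⁻⁹)/(1.25) + (-9.23×10⁻⁹)/(0.883)] = -25.3 V.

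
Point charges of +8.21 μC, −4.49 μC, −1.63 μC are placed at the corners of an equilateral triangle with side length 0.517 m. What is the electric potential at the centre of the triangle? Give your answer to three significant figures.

6.29×10⁴ V

The total potential is the scalar sum of each charge's contribution, V = Σ kqᵢ/rᵢ.
The distance from each vertex to the centroid is a/√3 = 0.298 m.
V = k[(8.21×10⁻⁶)/(0.298) + (-4.49×10⁻⁶)/(0.298) + (-1.63×10⁻⁶)/(0.298)] = 6.29×10⁴ V.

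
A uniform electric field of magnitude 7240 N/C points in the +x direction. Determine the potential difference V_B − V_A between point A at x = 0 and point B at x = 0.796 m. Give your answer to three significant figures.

In a uniform field, potential decreases in the direction of E: V_B − V_A = −E·Δx.
V_B − V_A = −(7240 V/m)(0.796 m) = -5760 V.

-5760 V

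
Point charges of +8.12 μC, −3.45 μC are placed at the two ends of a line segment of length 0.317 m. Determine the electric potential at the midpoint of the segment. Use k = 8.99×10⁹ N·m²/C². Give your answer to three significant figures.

Electric potential is a scalar, so the contributions from each charge add algebraically: V = Σ kqᵢ/rᵢ.
Each charge is 0.159 m from the midpoint.
V = k[(8.12×10⁻⁶)/(0.159) + (-3.45×10⁻⁶)/(0.159)] = 2.65×10⁵ V.

2.65×10⁵ V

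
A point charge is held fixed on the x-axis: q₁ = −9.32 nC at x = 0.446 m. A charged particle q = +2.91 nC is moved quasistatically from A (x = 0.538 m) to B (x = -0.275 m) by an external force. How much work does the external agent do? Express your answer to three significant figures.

2.31×10⁻⁶ J

For quasistatic motion the external work equals the change in potential energy: W_ext = qΔV = q(V_B − V_A).
At A: distance to the source charge is 0.0920 m; V_A = kq₁/r = -911 V.
At B: distance to the source charge is 0.721 m; V_B = kq₁/r = -116 V.
ΔV = V_B − V_A = 795 V.
W_ext = qΔV = (2.91×10⁻⁹ C)(795 V) = 2.31×10⁻⁶ J.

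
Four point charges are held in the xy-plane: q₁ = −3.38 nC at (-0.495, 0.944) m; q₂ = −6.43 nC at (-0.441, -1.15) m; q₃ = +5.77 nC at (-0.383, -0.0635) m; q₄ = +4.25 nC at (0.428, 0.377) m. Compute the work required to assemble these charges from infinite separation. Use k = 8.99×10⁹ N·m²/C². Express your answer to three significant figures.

-4.06×10⁻⁷ J

The assembly work is the sum of pairwise potential energies, U = Σ_{i<j} kqᵢqⱼ/rᵢⱼ.
Pair separations: r₁₂ = 2.09 m, r₁₃ = 1.01 m, r₁₄ = 1.08 m, r₂₃ = 1.09 m, r₂₄ = 1.76 m, r₃₄ = 0.923 m.
Summing all 6 pair terms gives U = -4.06×10⁻⁷ J.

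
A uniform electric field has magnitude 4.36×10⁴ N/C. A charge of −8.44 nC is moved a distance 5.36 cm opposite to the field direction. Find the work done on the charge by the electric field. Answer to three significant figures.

The potential change for a displacement 5.36 cm opposite to the field direction is ΔV = +Ed = 2340 V.
W_field = −qΔV = 1.97×10⁻⁵ J.

1.97×10⁻⁵ J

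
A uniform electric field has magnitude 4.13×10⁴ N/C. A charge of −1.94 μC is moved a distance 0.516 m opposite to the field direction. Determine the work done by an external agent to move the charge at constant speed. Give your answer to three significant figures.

The potential change for a displacement 0.516 m opposite to the field direction is ΔV = +Ed = 2.13×10⁴ V.
W_ext = qΔV = -0.0413 J.

-0.0413 J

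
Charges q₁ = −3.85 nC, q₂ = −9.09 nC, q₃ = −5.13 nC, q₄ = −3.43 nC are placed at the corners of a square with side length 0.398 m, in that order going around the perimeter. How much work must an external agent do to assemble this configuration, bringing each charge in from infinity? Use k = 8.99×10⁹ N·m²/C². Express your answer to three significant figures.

The work to assemble the configuration equals its total potential energy, U = Σ kqᵢqⱼ/rᵢⱼ over all pairs.
The four side pairs have separation 0.398 m and the two diagonal pairs 0.563 m.
Summing all 6 pair terms gives U = 3.35×10⁻⁶ J.

3.35×10⁻⁶ J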